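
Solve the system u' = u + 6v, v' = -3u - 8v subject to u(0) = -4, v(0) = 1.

Coefficient matrix A = [[1, 6], [-3, -8]].
Characteristic polynomial det(A - λI) = λ^2 + 7λ + 10 = 0.
Eigenvalues λ = -5, -2.
For λ=-5: (A-λI) row 1 is [6, 6], so an eigenvector is (-1, 1).
For λ=-2: (A-λI) row 1 is [3, 6], so an eigenvector is (2, -1).
General solution: K_1e^(-5t)(-1,1) + K_2e^(-2t)(2,-1).
Applying u(0)=-4, v(0)=1 gives K_1=-2, K_2=-3.

u(t) = -6e^(-2t) + 2e^(-5t), v(t) = 3e^(-2t) - 2e^(-5t)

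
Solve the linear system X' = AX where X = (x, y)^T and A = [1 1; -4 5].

Coefficient matrix A = [[1, 1], [-4, 5]].
Characteristic polynomial det(A - λI) = λ^2 - 6λ + 9 = 0.
Single eigenvalue λ = 3 with algebraic multiplicity 2.
Eigenvector v = (-1,-2); generalized eigenvector w with (A-λI)w=v is (1,1).
General solution: e^(3t)[K_1·v + K_2·(t·v + w)].

x(t) = -K_1e^(3t) - K_2te^(3t) + K_2e^(3t), y(t) = -2K_1e^(3t) - 2K_2te^(3t) + K_2e^(3t)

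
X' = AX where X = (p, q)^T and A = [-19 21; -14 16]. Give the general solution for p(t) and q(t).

Coefficient matrix A = [[-19, 21], [-14, 16]].
Characteristic polynomial det(A - λI) = λ^2 + 3λ - 10 = 0.
Eigenvalues λ = 2, -5.
For λ=2: (A-λI) row 1 is [-21, 21], so an eigenvector is (-1, -1).
For λ=-5: (A-λI) row 1 is [-14, 21], so an eigenvector is (3, 2).
General solution: K_1e^(2t)(-1,-1) + K_2e^(-5t)(3,2).

p(t) = -K_1e^(2t) + 3K_2e^(-5t), q(t) = -K_1e^(2t) + 2K_2e^(-5t)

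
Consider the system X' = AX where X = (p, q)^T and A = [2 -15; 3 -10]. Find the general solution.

p(t) = 2K_1e^(-4t)sin(3t) + K_1e^(-4t)cos(3t) + K_2e^(-4t)sin(3t) - 2K_2e^(-4t)cos(3t), q(t) = K_1e^(-4t)sin(3t) - K_2e^(-4t)cos(3t)

Coefficient matrix A = [[2, -15], [3, -10]].
Characteristic polynomial det(A - λI) = λ^2 + 8λ + 25 = 0.
Eigenvalues λ = -4 ± 3i (complex conjugate pair).
For λ=-4+3i: an eigenvector is (1,0) - i(2,1) = (1 - 2i, 0 - i).
A real fundamental pair from Re and Im of e^((-4+3i)t)v: X_1 = e^(-4t)(cos(3t)·(1,0) + sin(3t)·(2,1)), X_2 = e^(-4t)(sin(3t)·(1,0) - cos(3t)·(2,1)).
General solution: K_1X_1 + K_2X_2.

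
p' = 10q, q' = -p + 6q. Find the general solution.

Coefficient matrix A = [[0, 10], [-1, 6]].
Characteristic polynomial det(A - λI) = λ^2 - 6λ + 10 = 0.
Eigenvalues λ = 3 ± i (complex conjugate pair).
For λ=3+i: an eigenvector is (-1,0) - i(3,1) = (-1 - 3i, 0 - i).
A real fundamental pair from Re and Im of e^((3+i)t)v: X_1 = e^(3t)(cos(t)·(-1,0) + sin(t)·(3,1)), X_2 = e^(3t)(sin(t)·(-1,0) - cos(t)·(3,1)).
General solution: c_1X_1 + c_2X_2.

p(t) = 3c_1e^(3t)sin(t) - c_1e^(3t)cos(t) - c_2e^(3t)sin(t) - 3c_2e^(3t)cos(t), q(t) = c_1e^(3t)sin(t) - c_2e^(3t)cos(t)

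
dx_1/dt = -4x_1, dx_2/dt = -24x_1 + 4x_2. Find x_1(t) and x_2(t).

Coefficient matrix A = [[-4, 0], [-24, 4]].
Characteristic polynomial det(A - λI) = λ^2 - 16 = 0.
Eigenvalues λ = 4, -4.
For λ=4: (A-λI) row 1 is [-8, 0], so an eigenvector is (0, 1).
For λ=-4: (A-λI) row 2 is [-24, 8], so an eigenvector is (1, 3).
General solution: K_1e^(4t)(0,1) + K_2e^(-4t)(1,3).

x_1(t) = K_2e^(-4t), x_2(t) = K_1e^(4t) + 3K_2e^(-4t)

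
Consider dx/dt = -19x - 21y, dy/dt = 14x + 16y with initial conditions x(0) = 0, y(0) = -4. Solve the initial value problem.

x(t) = 12e^(2t) - 12e^(-5t), y(t) = -12e^(2t) + 8e^(-5t)

Coefficient matrix A = [[-19, -21], [14, 16]].
Characteristic polynomial det(A - λI) = λ^2 + 3λ - 10 = 0.
Eigenvalues λ = 2, -5.
For λ=2: (A-λI) row 1 is [-21, -21], so an eigenvector is (-1, 1).
For λ=-5: (A-λI) row 1 is [-14, -21], so an eigenvector is (-3, 2).
General solution: K_1e^(2t)(-1,1) + K_2e^(-5t)(-3,2).
Applying x(0)=0, y(0)=-4 gives K_1=-12, K_2=4.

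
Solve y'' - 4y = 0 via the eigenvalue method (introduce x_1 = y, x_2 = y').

Let x_1 = y, x_2 = y'. Then x_1' = x_2 and x_2' = 4x_1.
A = [[0,1],[4,0]]; det(A-λI) = λ^2 - 4.
Eigenvalues λ = -2, 2 with eigenvectors (1,-2), (1,2).

y(t) = K_1e^(-2t) + K_2e^(2t)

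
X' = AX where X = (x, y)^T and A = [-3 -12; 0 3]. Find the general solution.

Coefficient matrix A = [[-3, -12], [0, 3]].
Characteristic polynomial det(A - λI) = λ^2 - 9 = 0.
Eigenvalues λ = 3, -3.
For λ=3: (A-λI) row 1 is [-6, -12], so an eigenvector is (2, -1).
For λ=-3: (A-λI) row 1 is [0, -12], so an eigenvector is (1, 0).
General solution: c_1e^(3t)(2,-1) + c_2e^(-3t)(1,0).

x(t) = 2c_1e^(3t) + c_2e^(-3t), y(t) = -c_1e^(3t)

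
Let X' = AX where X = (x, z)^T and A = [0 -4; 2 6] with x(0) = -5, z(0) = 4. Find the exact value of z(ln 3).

A = [[0,-4],[2,6]]; eigenvalues λ = 4, 2.
Eigenvectors: (-1,1) for λ=4, (2,-1) for λ=2.
From the initial condition, c_1 = 3, c_2 = -1.
z(ln 3) = (3)(3^4)(1) + (-1)(3^2)(-1) = 252.

252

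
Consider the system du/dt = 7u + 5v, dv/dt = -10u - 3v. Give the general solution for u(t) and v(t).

u(t) = K_1e^(2t)sin(5t) - K_2e^(2t)cos(5t), v(t) = -K_1e^(2t)sin(5t) + K_1e^(2t)cos(5t) + K_2e^(2t)sin(5t) + K_2e^(2t)cos(5t)

Coefficient matrix A = [[7, 5], [-10, -3]].
Characteristic polynomial det(A - λI) = λ^2 - 4λ + 29 = 0.
Eigenvalues λ = 2 ± 5i (complex conjugate pair).
For λ=2+5i: an eigenvector is (0,1) - i(1,-1) = (0 - i, 1 + i).
A real fundamental pair from Re and Im of e^((2+5i)t)v: X_1 = e^(2t)(cos(5t)·(0,1) + sin(5t)·(1,-1)), X_2 = e^(2t)(sin(5t)·(0,1) - cos(5t)·(1,-1)).
General solution: K_1X_1 + K_2X_2.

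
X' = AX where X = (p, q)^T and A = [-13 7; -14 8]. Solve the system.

Coefficient matrix A = [[-13, 7], [-14, 8]].
Characteristic polynomial det(A - λI) = λ^2 + 5λ - 6 = 0.
Eigenvalues λ = 1, -6.
For λ=1: (A-λI) row 1 is [-14, 7], so an eigenvector is (-1, -2).
For λ=-6: (A-λI) row 1 is [-7, 7], so an eigenvector is (-1, -1).
General solution: c_1e^(t)(-1,-2) + c_2e^(-6t)(-1,-1).

p(t) = -c_1e^(t) - c_2e^(-6t), q(t) = -2c_1e^(t) - c_2e^(-6t)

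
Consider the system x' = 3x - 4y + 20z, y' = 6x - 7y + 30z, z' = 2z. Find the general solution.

x(t) = C_1e^(-t) + 4C_2e^(2t) + 2C_3e^(-3t), y(t) = C_1e^(-t) + 6C_2e^(2t) + 3C_3e^(-3t), z(t) = C_2e^(2t)

Coefficient matrix A = [[3, -4, 20], [6, -7, 30], [0, 0, 2]].
det(A - λI) = 0 gives eigenvalues λ = -1, 2, -3.
For λ=-1: eigenvector (1,1,0).
For λ=2: eigenvector (4,6,1).
For λ=-3: eigenvector (2,3,0).
General solution: C_1e^(-t)(1,1,0) + C_2e^(2t)(4,6,1) + C_3e^(-3t)(2,3,0).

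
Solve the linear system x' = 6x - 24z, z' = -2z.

x(t) = -K_1e^(6t) + 3K_2e^(-2t), z(t) = K_2e^(-2t)

Coefficient matrix A = [[6, -24], [0, -2]].
Characteristic polynomial det(A - λI) = λ^2 - 4λ - 12 = 0.
Eigenvalues λ = 6, -2.
For λ=6: (A-λI) row 1 is [0, -24], so an eigenvector is (-1, 0).
For λ=-2: (A-λI) row 1 is [8, -24], so an eigenvector is (3, 1).
General solution: K_1e^(6t)(-1,0) + K_2e^(-2t)(3,1).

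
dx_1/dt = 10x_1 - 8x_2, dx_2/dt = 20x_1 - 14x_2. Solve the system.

x_1(t) = -K_1e^(-2t)sin(4t) + K_1e^(-2t)cos(4t) + K_2e^(-2t)sin(4t) + K_2e^(-2t)cos(4t), x_2(t) = -K_1e^(-2t)sin(4t) + 2K_1e^(-2t)cos(4t) + 2K_2e^(-2t)sin(4t) + K_2e^(-2t)cos(4t)

Coefficient matrix A = [[10, -8], [20, -14]].
Characteristic polynomial det(A - λI) = λ^2 + 4λ + 20 = 0.
Eigenvalues λ = -2 ± 4i (complex conjugate pair).
For λ=-2+4i: an eigenvector is (1,2) - i(-1,-1) = (1 + i, 2 + i).
A real fundamental pair from Re and Im of e^((-2+4i)t)v: X_1 = e^(-2t)(cos(4t)·(1,2) + sin(4t)·(-1,-1)), X_2 = e^(-2t)(sin(4t)·(1,2) - cos(4t)·(-1,-1)).
General solution: K_1X_1 + K_2X_2.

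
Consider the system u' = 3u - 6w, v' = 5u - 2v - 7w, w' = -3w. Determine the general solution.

u(t) = K_1e^(3t) + K_2e^(-3t), v(t) = K_1e^(3t) + 2K_2e^(-3t) + K_3e^(-2t), w(t) = K_2e^(-3t)

Coefficient matrix A = [[3, 0, -6], [5, -2, -7], [0, 0, -3]].
det(A - λI) = 0 gives eigenvalues λ = 3, -3, -2.
For λ=3: eigenvector (1,1,0).
For λ=-3: eigenvector (1,2,1).
For λ=-2: eigenvector (0,1,0).
General solution: K_1e^(3t)(1,1,0) + K_2e^(-3t)(1,2,1) + K_3e^(-2t)(0,1,0).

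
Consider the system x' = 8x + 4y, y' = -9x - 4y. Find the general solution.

x(t) = -2C_1e^(2t) - 2C_2te^(2t) - C_2e^(2t), y(t) = 3C_1e^(2t) + 3C_2te^(2t) + C_2e^(2t)

Coefficient matrix A = [[8, 4], [-9, -4]].
Characteristic polynomial det(A - λI) = λ^2 - 4λ + 4 = 0.
Single eigenvalue λ = 2 with algebraic multiplicity 2.
Eigenvector v = (-2,3); generalized eigenvector w with (A-λI)w=v is (-1,1).
General solution: e^(2t)[C_1·v + C_2·(t·v + w)].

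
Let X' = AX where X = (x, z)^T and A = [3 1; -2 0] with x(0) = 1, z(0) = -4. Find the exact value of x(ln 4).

A = [[3,1],[-2,0]]; eigenvalues λ = 2, 1.
Eigenvectors: (-1,1) for λ=2, (-1,2) for λ=1.
From the initial condition, c_1 = 2, c_2 = -3.
x(ln 4) = (2)(4^2)(-1) + (-3)(4^1)(-1) = -20.

-20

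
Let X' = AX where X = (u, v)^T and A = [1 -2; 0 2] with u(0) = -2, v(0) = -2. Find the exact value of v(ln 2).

A = [[1,-2],[0,2]]; eigenvalues λ = 2, 1.
Eigenvectors: (-2,1) for λ=2, (-1,0) for λ=1.
From the initial condition, c_1 = -2, c_2 = 6.
v(ln 2) = (-2)(2^2)(1) + (6)(2^1)(0) = -8.

-8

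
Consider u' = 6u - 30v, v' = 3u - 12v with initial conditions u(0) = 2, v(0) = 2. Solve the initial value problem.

Coefficient matrix A = [[6, -30], [3, -12]].
Characteristic polynomial det(A - λI) = λ^2 + 6λ + 18 = 0.
Eigenvalues λ = -3 ± 3i (complex conjugate pair).
For λ=-3+3i: an eigenvector is (-1,0) - i(-3,-1) = (-1 + 3i, 0 + i).
A real fundamental pair from Re and Im of e^((-3+3i)t)v: X_1 = e^(-3t)(cos(3t)·(-1,0) + sin(3t)·(-3,-1)), X_2 = e^(-3t)(sin(3t)·(-1,0) - cos(3t)·(-3,-1)).
General solution: C_1X_1 + C_2X_2.
Applying u(0)=2, v(0)=2 gives C_1=4, C_2=2.

u(t) = -14e^(-3t)sin(3t) + 2e^(-3t)cos(3t), v(t) = -4e^(-3t)sin(3t) + 2e^(-3t)cos(3t)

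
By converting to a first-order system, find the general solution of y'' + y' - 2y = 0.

Let x_1 = y, x_2 = y'. Then x_1' = x_2 and x_2' = 2x_1 - x_2.
A = [[0,1],[2,-1]]; det(A-λI) = λ^2 + λ - 2.
Eigenvalues λ = -2, 1 with eigenvectors (1,-2), (1,1).

y(t) = c_1e^(-2t) + c_2e^(t)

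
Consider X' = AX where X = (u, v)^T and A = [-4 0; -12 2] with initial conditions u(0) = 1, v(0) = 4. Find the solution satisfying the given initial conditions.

Coefficient matrix A = [[-4, 0], [-12, 2]].
Characteristic polynomial det(A - λI) = λ^2 + 2λ - 8 = 0.
Eigenvalues λ = 2, -4.
For λ=2: (A-λI) row 1 is [-6, 0], so an eigenvector is (0, -1).
For λ=-4: (A-λI) row 2 is [-12, 6], so an eigenvector is (1, 2).
General solution: c_1e^(2t)(0,-1) + c_2e^(-4t)(1,2).
Applying u(0)=1, v(0)=4 gives c_1=-2, c_2=1.

u(t) = e^(-4t), v(t) = 2e^(2t) + 2e^(-4t)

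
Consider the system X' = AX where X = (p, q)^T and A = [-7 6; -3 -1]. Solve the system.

Coefficient matrix A = [[-7, 6], [-3, -1]].
Characteristic polynomial det(A - λI) = λ^2 + 8λ + 25 = 0.
Eigenvalues λ = -4 ± 3i (complex conjugate pair).
For λ=-4+3i: an eigenvector is (-1,0) - i(1,1) = (-1 - i, 0 - i).
A real fundamental pair from Re and Im of e^((-4+3i)t)v: X_1 = e^(-4t)(cos(3t)·(-1,0) + sin(3t)·(1,1)), X_2 = e^(-4t)(sin(3t)·(-1,0) - cos(3t)·(1,1)).
General solution: C_1X_1 + C_2X_2.

p(t) = C_1e^(-4t)sin(3t) - C_1e^(-4t)cos(3t) - C_2e^(-4t)sin(3t) - C_2e^(-4t)cos(3t), q(t) = C_1e^(-4t)sin(3t) - C_2e^(-4t)cos(3t)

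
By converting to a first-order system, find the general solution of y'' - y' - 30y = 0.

Let x_1 = y, x_2 = y'. Then x_1' = x_2 and x_2' = 30x_1 + x_2.
A = [[0,1],[30,1]]; det(A-λI) = λ^2 - λ - 30.
Eigenvalues λ = 6, -5 with eigenvectors (1,6), (1,-5).

y(t) = K_1e^(6t) + K_2e^(-5t)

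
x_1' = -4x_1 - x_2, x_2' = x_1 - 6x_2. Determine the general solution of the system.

x_1(t) = C_1e^(-5t) + C_2te^(-5t), x_2(t) = C_1e^(-5t) + C_2te^(-5t) - C_2e^(-5t)

Coefficient matrix A = [[-4, -1], [1, -6]].
Characteristic polynomial det(A - λI) = λ^2 + 10λ + 25 = 0.
Single eigenvalue λ = -5 with algebraic multiplicity 2.
Eigenvector v = (1,1); generalized eigenvector w with (A-λI)w=v is (0,-1).
General solution: e^(-5t)[C_1·v + C_2·(t·v + w)].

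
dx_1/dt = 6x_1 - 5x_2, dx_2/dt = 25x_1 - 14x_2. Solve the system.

x_1(t) = -c_1e^(-4t)cos(5t) - c_2e^(-4t)sin(5t), x_2(t) = -c_1e^(-4t)sin(5t) - 2c_1e^(-4t)cos(5t) - 2c_2e^(-4t)sin(5t) + c_2e^(-4t)cos(5t)

Coefficient matrix A = [[6, -5], [25, -14]].
Characteristic polynomial det(A - λI) = λ^2 + 8λ + 41 = 0.
Eigenvalues λ = -4 ± 5i (complex conjugate pair).
For λ=-4+5i: an eigenvector is (-1,-2) - i(0,-1) = (-1, -2 + i).
A real fundamental pair from Re and Im of e^((-4+5i)t)v: X_1 = e^(-4t)(cos(5t)·(-1,-2) + sin(5t)·(0,-1)), X_2 = e^(-4t)(sin(5t)·(-1,-2) - cos(5t)·(0,-1)).
General solution: c_1X_1 + c_2X_2.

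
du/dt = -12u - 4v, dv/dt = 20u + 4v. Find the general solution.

u(t) = -c_1e^(-4t)cos(4t) - c_2e^(-4t)sin(4t), v(t) = -c_1e^(-4t)sin(4t) + 2c_1e^(-4t)cos(4t) + 2c_2e^(-4t)sin(4t) + c_2e^(-4t)cos(4t)

Coefficient matrix A = [[-12, -4], [20, 4]].
Characteristic polynomial det(A - λI) = λ^2 + 8λ + 32 = 0.
Eigenvalues λ = -4 ± 4i (complex conjugate pair).
For λ=-4+4i: an eigenvector is (-1,2) - i(0,-1) = (-1, 2 + i).
A real fundamental pair from Re and Im of e^((-4+4i)t)v: X_1 = e^(-4t)(cos(4t)·(-1,2) + sin(4t)·(0,-1)), X_2 = e^(-4t)(sin(4t)·(-1,2) - cos(4t)·(0,-1)).
General solution: c_1X_1 + c_2X_2.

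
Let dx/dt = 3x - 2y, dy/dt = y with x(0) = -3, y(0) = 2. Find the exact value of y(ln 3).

A = [[3,-2],[0,1]]; eigenvalues λ = 3, 1.
Eigenvectors: (-1,0) for λ=3, (1,1) for λ=1.
From the initial condition, c_1 = 5, c_2 = 2.
y(ln 3) = (5)(3^3)(0) + (2)(3^1)(1) = 6.

6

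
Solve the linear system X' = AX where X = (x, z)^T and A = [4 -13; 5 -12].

Coefficient matrix A = [[4, -13], [5, -12]].
Characteristic polynomial det(A - λI) = λ^2 + 8λ + 17 = 0.
Eigenvalues λ = -4 ± i (complex conjugate pair).
For λ=-4+i: an eigenvector is (2,1) - i(3,2) = (2 - 3i, 1 - 2i).
A real fundamental pair from Re and Im of e^((-4+i)t)v: X_1 = e^(-4t)(cos(t)·(2,1) + sin(t)·(3,2)), X_2 = e^(-4t)(sin(t)·(2,1) - cos(t)·(3,2)).
General solution: C_1X_1 + C_2X_2.

x(t) = 3C_1e^(-4t)sin(t) + 2C_1e^(-4t)cos(t) + 2C_2e^(-4t)sin(t) - 3C_2e^(-4t)cos(t), z(t) = 2C_1e^(-4t)sin(t) + C_1e^(-4t)cos(t) + C_2e^(-4t)sin(t) - 2C_2e^(-4t)cos(t)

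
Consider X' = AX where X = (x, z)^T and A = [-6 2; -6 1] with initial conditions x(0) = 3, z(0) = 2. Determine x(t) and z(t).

x(t) = -5e^(-2t) + 8e^(-3t), z(t) = -10e^(-2t) + 12e^(-3t)

Coefficient matrix A = [[-6, 2], [-6, 1]].
Characteristic polynomial det(A - λI) = λ^2 + 5λ + 6 = 0.
Eigenvalues λ = -3, -2.
For λ=-3: (A-λI) row 1 is [-3, 2], so an eigenvector is (-2, -3).
For λ=-2: (A-λI) row 1 is [-4, 2], so an eigenvector is (1, 2).
General solution: K_1e^(-3t)(-2,-3) + K_2e^(-2t)(1,2).
Applying x(0)=3, z(0)=2 gives K_1=-4, K_2=-5.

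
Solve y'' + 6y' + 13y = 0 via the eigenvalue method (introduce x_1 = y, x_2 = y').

Let x_1 = y, x_2 = y'. Then x_1' = x_2 and x_2' = -13x_1 - 6x_2.
A = [[0,1],[-13,-6]]; det(A-λI) = λ^2 + 6λ + 13.
Eigenvalues λ = -3 ± 2i.

y(t) = K_1e^(-3t)cos(2t) + K_2e^(-3t)sin(2t)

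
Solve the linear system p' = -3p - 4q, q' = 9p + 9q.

p(t) = 2c_1e^(3t) + 2c_2te^(3t) - c_2e^(3t), q(t) = -3c_1e^(3t) - 3c_2te^(3t) + c_2e^(3t)

Coefficient matrix A = [[-3, -4], [9, 9]].
Characteristic polynomial det(A - λI) = λ^2 - 6λ + 9 = 0.
Single eigenvalue λ = 3 with algebraic multiplicity 2.
Eigenvector v = (2,-3); generalized eigenvector w with (A-λI)w=v is (-1,1).
General solution: e^(3t)[c_1·v + c_2·(t·v + w)].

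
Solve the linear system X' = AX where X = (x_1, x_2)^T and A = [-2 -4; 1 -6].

x_1(t) = -2C_1e^(-4t) - 2C_2te^(-4t) - 3C_2e^(-4t), x_2(t) = -C_1e^(-4t) - C_2te^(-4t) - C_2e^(-4t)

Coefficient matrix A = [[-2, -4], [1, -6]].
Characteristic polynomial det(A - λI) = λ^2 + 8λ + 16 = 0.
Single eigenvalue λ = -4 with algebraic multiplicity 2.
Eigenvector v = (-2,-1); generalized eigenvector w with (A-λI)w=v is (-3,-1).
General solution: e^(-4t)[C_1·v + C_2·(t·v + w)].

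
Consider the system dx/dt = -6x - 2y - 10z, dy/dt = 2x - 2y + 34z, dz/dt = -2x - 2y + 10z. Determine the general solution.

x(t) = 3C_1e^(2t) + C_2e^(-4t) - 2C_3e^(4t), y(t) = -7C_1e^(2t) - C_2e^(-4t) + 5C_3e^(4t), z(t) = -C_1e^(2t) + C_3e^(4t)

Coefficient matrix A = [[-6, -2, -10], [2, -2, 34], [-2, -2, 10]].
det(A - λI) = 0 gives eigenvalues λ = 2, -4, 4.
For λ=2: eigenvector (3,-7,-1).
For λ=-4: eigenvector (1,-1,0).
For λ=4: eigenvector (-2,5,1).
General solution: C_1e^(2t)(3,-7,-1) + C_2e^(-4t)(1,-1,0) + C_3e^(4t)(-2,5,1).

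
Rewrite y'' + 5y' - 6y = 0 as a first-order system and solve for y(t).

y(t) = K_1e^(t) + K_2e^(-6t)

Let x_1 = y, x_2 = y'. Then x_1' = x_2 and x_2' = 6x_1 - 5x_2.
A = [[0,1],[6,-5]]; det(A-λI) = λ^2 + 5λ - 6.
Eigenvalues λ = 1, -6 with eigenvectors (1,1), (1,-6).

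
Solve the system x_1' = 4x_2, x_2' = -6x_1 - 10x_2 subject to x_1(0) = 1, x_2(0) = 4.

x_1(t) = 11e^(-4t) - 10e^(-6t), x_2(t) = -11e^(-4t) + 15e^(-6t)

Coefficient matrix A = [[0, 4], [-6, -10]].
Characteristic polynomial det(A - λI) = λ^2 + 10λ + 24 = 0.
Eigenvalues λ = -6, -4.
For λ=-6: (A-λI) row 1 is [6, 4], so an eigenvector is (2, -3).
For λ=-4: (A-λI) row 1 is [4, 4], so an eigenvector is (-1, 1).
General solution: C_1e^(-6t)(2,-3) + C_2e^(-4t)(-1,1).
Applying x_1(0)=1, x_2(0)=4 gives C_1=-5, C_2=-11.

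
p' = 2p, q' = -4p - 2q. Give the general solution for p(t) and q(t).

p(t) = -C_2e^(2t), q(t) = C_1e^(-2t) + C_2e^(2t)

Coefficient matrix A = [[2, 0], [-4, -2]].
Characteristic polynomial det(A - λI) = λ^2 - 4 = 0.
Eigenvalues λ = -2, 2.
For λ=-2: (A-λI) row 1 is [4, 0], so an eigenvector is (0, 1).
For λ=2: (A-λI) row 2 is [-4, -4], so an eigenvector is (-1, 1).
General solution: C_1e^(-2t)(0,1) + C_2e^(2t)(-1,1).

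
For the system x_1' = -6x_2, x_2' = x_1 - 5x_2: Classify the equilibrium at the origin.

stable node

A = [[0,-6],[1,-5]]; det(A-λI) = λ^2 + 5λ + 6.
λ = -3, -2: both negative.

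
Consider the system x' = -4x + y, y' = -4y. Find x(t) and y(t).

Coefficient matrix A = [[-4, 1], [0, -4]].
Characteristic polynomial det(A - λI) = λ^2 + 8λ + 16 = 0.
Single eigenvalue λ = -4 with algebraic multiplicity 2.
Eigenvector v = (1,0); generalized eigenvector w with (A-λI)w=v is (-2,1).
General solution: e^(-4t)[K_1·v + K_2·(t·v + w)].

x(t) = K_1e^(-4t) + K_2te^(-4t) - 2K_2e^(-4t), y(t) = K_2e^(-4t)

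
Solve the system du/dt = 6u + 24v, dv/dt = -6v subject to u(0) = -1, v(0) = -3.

Coefficient matrix A = [[6, 24], [0, -6]].
Characteristic polynomial det(A - λI) = λ^2 - 36 = 0.
Eigenvalues λ = -6, 6.
For λ=-6: (A-λI) row 1 is [12, 24], so an eigenvector is (-2, 1).
For λ=6: (A-λI) row 1 is [0, 24], so an eigenvector is (1, 0).
General solution: c_1e^(-6t)(-2,1) + c_2e^(6t)(1,0).
Applying u(0)=-1, v(0)=-3 gives c_1=-3, c_2=-7.

u(t) = -7e^(6t) + 6e^(-6t), v(t) = -3e^(-6t)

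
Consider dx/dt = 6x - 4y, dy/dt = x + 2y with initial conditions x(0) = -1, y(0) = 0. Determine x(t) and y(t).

x(t) = -2te^(4t) - e^(4t), y(t) = -te^(4t)

Coefficient matrix A = [[6, -4], [1, 2]].
Characteristic polynomial det(A - λI) = λ^2 - 8λ + 16 = 0.
Single eigenvalue λ = 4 with algebraic multiplicity 2.
Eigenvector v = (-2,-1); generalized eigenvector w with (A-λI)w=v is (-1,0).
General solution: e^(4t)[c_1·v + c_2·(t·v + w)].
Applying x(0)=-1, y(0)=0 gives c_1=0, c_2=1.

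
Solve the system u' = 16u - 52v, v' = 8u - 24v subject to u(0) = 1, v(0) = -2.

u(t) = 31e^(-4t)sin(4t) + e^(-4t)cos(4t), v(t) = 12e^(-4t)sin(4t) - 2e^(-4t)cos(4t)

Coefficient matrix A = [[16, -52], [8, -24]].
Characteristic polynomial det(A - λI) = λ^2 + 8λ + 32 = 0.
Eigenvalues λ = -4 ± 4i (complex conjugate pair).
For λ=-4+4i: an eigenvector is (2,1) - i(-3,-1) = (2 + 3i, 1 + i).
A real fundamental pair from Re and Im of e^((-4+4i)t)v: X_1 = e^(-4t)(cos(4t)·(2,1) + sin(4t)·(-3,-1)), X_2 = e^(-4t)(sin(4t)·(2,1) - cos(4t)·(-3,-1)).
General solution: C_1X_1 + C_2X_2.
Applying u(0)=1, v(0)=-2 gives C_1=-7, C_2=5.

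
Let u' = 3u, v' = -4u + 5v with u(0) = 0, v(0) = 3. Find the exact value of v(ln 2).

A = [[3,0],[-4,5]]; eigenvalues λ = 5, 3.
Eigenvectors: (0,-1) for λ=5, (1,2) for λ=3.
From the initial condition, c_1 = -3, c_2 = 0.
v(ln 2) = (-3)(2^5)(-1) + (0)(2^3)(2) = 96.

96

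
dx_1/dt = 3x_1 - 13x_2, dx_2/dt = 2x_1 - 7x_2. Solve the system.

Coefficient matrix A = [[3, -13], [2, -7]].
Characteristic polynomial det(A - λI) = λ^2 + 4λ + 5 = 0.
Eigenvalues λ = -2 ± i (complex conjugate pair).
For λ=-2+i: an eigenvector is (-2,-1) - i(3,1) = (-2 - 3i, -1 - i).
A real fundamental pair from Re and Im of e^((-2+i)t)v: X_1 = e^(-2t)(cos(t)·(-2,-1) + sin(t)·(3,1)), X_2 = e^(-2t)(sin(t)·(-2,-1) - cos(t)·(3,1)).
General solution: K_1X_1 + K_2X_2.

x_1(t) = 3K_1e^(-2t)sin(t) - 2K_1e^(-2t)cos(t) - 2K_2e^(-2t)sin(t) - 3K_2e^(-2t)cos(t), x_2(t) = K_1e^(-2t)sin(t) - K_1e^(-2t)cos(t) - K_2e^(-2t)sin(t) - K_2e^(-2t)cos(t)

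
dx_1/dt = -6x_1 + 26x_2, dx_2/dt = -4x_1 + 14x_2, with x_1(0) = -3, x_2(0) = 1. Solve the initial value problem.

Coefficient matrix A = [[-6, 26], [-4, 14]].
Characteristic polynomial det(A - λI) = λ^2 - 8λ + 20 = 0.
Eigenvalues λ = 4 ± 2i (complex conjugate pair).
For λ=4+2i: an eigenvector is (2,1) - i(3,1) = (2 - 3i, 1 - i).
A real fundamental pair from Re and Im of e^((4+2i)t)v: X_1 = e^(4t)(cos(2t)·(2,1) + sin(2t)·(3,1)), X_2 = e^(4t)(sin(2t)·(2,1) - cos(2t)·(3,1)).
General solution: K_1X_1 + K_2X_2.
Applying x_1(0)=-3, x_2(0)=1 gives K_1=6, K_2=5.

x_1(t) = 28e^(4t)sin(2t) - 3e^(4t)cos(2t), x_2(t) = 11e^(4t)sin(2t) + e^(4t)cos(2t)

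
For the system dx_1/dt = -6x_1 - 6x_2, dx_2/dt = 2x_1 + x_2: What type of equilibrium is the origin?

stable node

A = [[-6,-6],[2,1]]; det(A-λI) = λ^2 + 5λ + 6.
λ = -3, -2: both negative.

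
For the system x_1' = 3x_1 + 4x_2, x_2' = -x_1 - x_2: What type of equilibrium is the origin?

A = [[3,4],[-1,-1]]; det(A-λI) = λ^2 - 2λ + 1.
repeated λ = 1 with a single eigenvector.

unstable improper node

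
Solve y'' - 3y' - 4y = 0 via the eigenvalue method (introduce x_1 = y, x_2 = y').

Let x_1 = y, x_2 = y'. Then x_1' = x_2 and x_2' = 4x_1 + 3x_2.
A = [[0,1],[4,3]]; det(A-λI) = λ^2 - 3λ - 4.
Eigenvalues λ = 4, -1 with eigenvectors (1,4), (1,-1).

y(t) = K_1e^(4t) + K_2e^(-t)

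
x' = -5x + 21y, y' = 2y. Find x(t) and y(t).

x(t) = c_1e^(-5t) + 3c_2e^(2t), y(t) = c_2e^(2t)

Coefficient matrix A = [[-5, 21], [0, 2]].
Characteristic polynomial det(A - λI) = λ^2 + 3λ - 10 = 0.
Eigenvalues λ = -5, 2.
For λ=-5: (A-λI) row 1 is [0, 21], so an eigenvector is (1, 0).
For λ=2: (A-λI) row 1 is [-7, 21], so an eigenvector is (3, 1).
General solution: c_1e^(-5t)(1,0) + c_2e^(2t)(3,1).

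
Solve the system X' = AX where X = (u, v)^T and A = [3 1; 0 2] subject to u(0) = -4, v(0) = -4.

Coefficient matrix A = [[3, 1], [0, 2]].
Characteristic polynomial det(A - λI) = λ^2 - 5λ + 6 = 0.
Eigenvalues λ = 3, 2.
For λ=3: (A-λI) row 1 is [0, 1], so an eigenvector is (-1, 0).
For λ=2: (A-λI) row 1 is [1, 1], so an eigenvector is (1, -1).
General solution: C_1e^(3t)(-1,0) + C_2e^(2t)(1,-1).
Applying u(0)=-4, v(0)=-4 gives C_1=8, C_2=4.

u(t) = -8e^(3t) + 4e^(2t), v(t) = -4e^(2t)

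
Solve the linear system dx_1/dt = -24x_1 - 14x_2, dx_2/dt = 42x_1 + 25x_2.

x_1(t) = -c_1e^(4t) - 2c_2e^(-3t), x_2(t) = 2c_1e^(4t) + 3c_2e^(-3t)

Coefficient matrix A = [[-24, -14], [42, 25]].
Characteristic polynomial det(A - λI) = λ^2 - λ - 12 = 0.
Eigenvalues λ = 4, -3.
For λ=4: (A-λI) row 1 is [-28, -14], so an eigenvector is (-1, 2).
For λ=-3: (A-λI) row 1 is [-21, -14], so an eigenvector is (-2, 3).
General solution: c_1e^(4t)(-1,2) + c_2e^(-3t)(-2,3).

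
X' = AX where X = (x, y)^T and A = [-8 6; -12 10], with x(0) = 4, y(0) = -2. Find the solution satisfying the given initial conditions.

Coefficient matrix A = [[-8, 6], [-12, 10]].
Characteristic polynomial det(A - λI) = λ^2 - 2λ - 8 = 0.
Eigenvalues λ = 4, -2.
For λ=4: (A-λI) row 1 is [-12, 6], so an eigenvector is (-1, -2).
For λ=-2: (A-λI) row 1 is [-6, 6], so an eigenvector is (-1, -1).
General solution: c_1e^(4t)(-1,-2) + c_2e^(-2t)(-1,-1).
Applying x(0)=4, y(0)=-2 gives c_1=6, c_2=-10.

x(t) = -6e^(4t) + 10e^(-2t), y(t) = -12e^(4t) + 10e^(-2t)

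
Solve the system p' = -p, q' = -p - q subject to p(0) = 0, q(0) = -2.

Coefficient matrix A = [[-1, 0], [-1, -1]].
Characteristic polynomial det(A - λI) = λ^2 + 2λ + 1 = 0.
Single eigenvalue λ = -1 with algebraic multiplicity 2.
Eigenvector v = (0,-1); generalized eigenvector w with (A-λI)w=v is (1,-1).
General solution: e^(-t)[c_1·v + c_2·(t·v + w)].
Applying p(0)=0, q(0)=-2 gives c_1=2, c_2=0.

p(t) = 0, q(t) = -2e^(-t)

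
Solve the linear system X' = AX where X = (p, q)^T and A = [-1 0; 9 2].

p(t) = -c_1e^(-t), q(t) = 3c_1e^(-t) - c_2e^(2t)

Coefficient matrix A = [[-1, 0], [9, 2]].
Characteristic polynomial det(A - λI) = λ^2 - λ - 2 = 0.
Eigenvalues λ = -1, 2.
For λ=-1: (A-λI) row 2 is [9, 3], so an eigenvector is (-1, 3).
For λ=2: (A-λI) row 1 is [-3, 0], so an eigenvector is (0, -1).
General solution: c_1e^(-t)(-1,3) + c_2e^(2t)(0,-1).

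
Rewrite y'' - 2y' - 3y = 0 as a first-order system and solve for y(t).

Let x_1 = y, x_2 = y'. Then x_1' = x_2 and x_2' = 3x_1 + 2x_2.
A = [[0,1],[3,2]]; det(A-λI) = λ^2 - 2λ - 3.
Eigenvalues λ = -1, 3 with eigenvectors (1,-1), (1,3).

y(t) = K_1e^(-t) + K_2e^(3t)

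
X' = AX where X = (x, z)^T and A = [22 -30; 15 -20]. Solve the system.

Coefficient matrix A = [[22, -30], [15, -20]].
Characteristic polynomial det(A - λI) = λ^2 - 2λ + 10 = 0.
Eigenvalues λ = 1 ± 3i (complex conjugate pair).
For λ=1+3i: an eigenvector is (-1,-1) - i(3,2) = (-1 - 3i, -1 - 2i).
A real fundamental pair from Re and Im of e^((1+3i)t)v: X_1 = e^(t)(cos(3t)·(-1,-1) + sin(3t)·(3,2)), X_2 = e^(t)(sin(3t)·(-1,-1) - cos(3t)·(3,2)).
General solution: C_1X_1 + C_2X_2.

x(t) = 3C_1e^(t)sin(3t) - C_1e^(t)cos(3t) - C_2e^(t)sin(3t) - 3C_2e^(t)cos(3t), z(t) = 2C_1e^(t)sin(3t) - C_1e^(t)cos(3t) - C_2e^(t)sin(3t) - 2C_2e^(t)cos(3t)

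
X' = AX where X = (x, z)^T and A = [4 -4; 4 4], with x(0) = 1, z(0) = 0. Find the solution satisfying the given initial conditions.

x(t) = e^(4t)cos(4t), z(t) = e^(4t)sin(4t)

Coefficient matrix A = [[4, -4], [4, 4]].
Characteristic polynomial det(A - λI) = λ^2 - 8λ + 32 = 0.
Eigenvalues λ = 4 ± 4i (complex conjugate pair).
For λ=4+4i: an eigenvector is (0,1) - i(-1,0) = (0 + i, 1).
A real fundamental pair from Re and Im of e^((4+4i)t)v: X_1 = e^(4t)(cos(4t)·(0,1) + sin(4t)·(-1,0)), X_2 = e^(4t)(sin(4t)·(0,1) - cos(4t)·(-1,0)).
General solution: K_1X_1 + K_2X_2.
Applying x(0)=1, z(0)=0 gives K_1=0, K_2=1.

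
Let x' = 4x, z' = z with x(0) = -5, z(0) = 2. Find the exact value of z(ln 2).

A = [[4,0],[0,1]]; eigenvalues λ = 1, 4.
Eigenvectors: (0,1) for λ=1, (-1,0) for λ=4.
From the initial condition, c_1 = 2, c_2 = 5.
z(ln 2) = (2)(2^1)(1) + (5)(2^4)(0) = 4.

4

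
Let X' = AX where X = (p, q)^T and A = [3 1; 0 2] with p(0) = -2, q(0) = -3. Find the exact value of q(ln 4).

A = [[3,1],[0,2]]; eigenvalues λ = 2, 3.
Eigenvectors: (-1,1) for λ=2, (-1,0) for λ=3.
From the initial condition, c_1 = -3, c_2 = 5.
q(ln 4) = (-3)(4^2)(1) + (5)(4^3)(0) = -48.

-48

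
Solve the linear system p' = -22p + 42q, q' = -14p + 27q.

Coefficient matrix A = [[-22, 42], [-14, 27]].
Characteristic polynomial det(A - λI) = λ^2 - 5λ - 6 = 0.
Eigenvalues λ = 6, -1.
For λ=6: (A-λI) row 1 is [-28, 42], so an eigenvector is (3, 2).
For λ=-1: (A-λI) row 1 is [-21, 42], so an eigenvector is (2, 1).
General solution: C_1e^(6t)(3,2) + C_2e^(-t)(2,1).

p(t) = 3C_1e^(6t) + 2C_2e^(-t), q(t) = 2C_1e^(6t) + C_2e^(-t)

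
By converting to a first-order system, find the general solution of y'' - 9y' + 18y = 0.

Let x_1 = y, x_2 = y'. Then x_1' = x_2 and x_2' = -18x_1 + 9x_2.
A = [[0,1],[-18,9]]; det(A-λI) = λ^2 - 9λ + 18.
Eigenvalues λ = 6, 3 with eigenvectors (1,6), (1,3).

y(t) = c_1e^(6t) + c_2e^(3t)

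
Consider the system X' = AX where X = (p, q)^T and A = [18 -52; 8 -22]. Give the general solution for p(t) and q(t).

p(t) = 2C_1e^(-2t)sin(4t) + 3C_1e^(-2t)cos(4t) + 3C_2e^(-2t)sin(4t) - 2C_2e^(-2t)cos(4t), q(t) = C_1e^(-2t)sin(4t) + C_1e^(-2t)cos(4t) + C_2e^(-2t)sin(4t) - C_2e^(-2t)cos(4t)

Coefficient matrix A = [[18, -52], [8, -22]].
Characteristic polynomial det(A - λI) = λ^2 + 4λ + 20 = 0.
Eigenvalues λ = -2 ± 4i (complex conjugate pair).
For λ=-2+4i: an eigenvector is (3,1) - i(2,1) = (3 - 2i, 1 - i).
A real fundamental pair from Re and Im of e^((-2+4i)t)v: X_1 = e^(-2t)(cos(4t)·(3,1) + sin(4t)·(2,1)), X_2 = e^(-2t)(sin(4t)·(3,1) - cos(4t)·(2,1)).
General solution: C_1X_1 + C_2X_2.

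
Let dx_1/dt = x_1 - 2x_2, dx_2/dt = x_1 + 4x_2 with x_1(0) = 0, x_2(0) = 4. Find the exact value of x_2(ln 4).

A = [[1,-2],[1,4]]; eigenvalues λ = 2, 3.
Eigenvectors: (2,-1) for λ=2, (-1,1) for λ=3.
From the initial condition, c_1 = 4, c_2 = 8.
x_2(ln 4) = (4)(4^2)(-1) + (8)(4^3)(1) = 448.

448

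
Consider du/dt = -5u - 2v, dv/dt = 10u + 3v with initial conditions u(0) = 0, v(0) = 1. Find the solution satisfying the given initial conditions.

Coefficient matrix A = [[-5, -2], [10, 3]].
Characteristic polynomial det(A - λI) = λ^2 + 2λ + 5 = 0.
Eigenvalues λ = -1 ± 2i (complex conjugate pair).
For λ=-1+2i: an eigenvector is (0,-1) - i(1,-2) = (0 - i, -1 + 2i).
A real fundamental pair from Re and Im of e^((-1+2i)t)v: X_1 = e^(-t)(cos(2t)·(0,-1) + sin(2t)·(1,-2)), X_2 = e^(-t)(sin(2t)·(0,-1) - cos(2t)·(1,-2)).
General solution: c_1X_1 + c_2X_2.
Applying u(0)=0, v(0)=1 gives c_1=-1, c_2=0.

u(t) = -e^(-t)sin(2t), v(t) = 2e^(-t)sin(2t) + e^(-t)cos(2t)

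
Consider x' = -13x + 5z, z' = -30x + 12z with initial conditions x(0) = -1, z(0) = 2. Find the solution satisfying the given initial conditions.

Coefficient matrix A = [[-13, 5], [-30, 12]].
Characteristic polynomial det(A - λI) = λ^2 + λ - 6 = 0.
Eigenvalues λ = 2, -3.
For λ=2: (A-λI) row 1 is [-15, 5], so an eigenvector is (-1, -3).
For λ=-3: (A-λI) row 1 is [-10, 5], so an eigenvector is (-1, -2).
General solution: c_1e^(2t)(-1,-3) + c_2e^(-3t)(-1,-2).
Applying x(0)=-1, z(0)=2 gives c_1=-4, c_2=5.

x(t) = 4e^(2t) - 5e^(-3t), z(t) = 12e^(2t) - 10e^(-3t)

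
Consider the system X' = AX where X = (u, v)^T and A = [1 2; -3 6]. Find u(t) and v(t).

u(t) = -K_1e^(3t) + 2K_2e^(4t), v(t) = -K_1e^(3t) + 3K_2e^(4t)

Coefficient matrix A = [[1, 2], [-3, 6]].
Characteristic polynomial det(A - λI) = λ^2 - 7λ + 12 = 0.
Eigenvalues λ = 3, 4.
For λ=3: (A-λI) row 1 is [-2, 2], so an eigenvector is (-1, -1).
For λ=4: (A-λI) row 1 is [-3, 2], so an eigenvector is (2, 3).
General solution: K_1e^(3t)(-1,-1) + K_2e^(4t)(2,3).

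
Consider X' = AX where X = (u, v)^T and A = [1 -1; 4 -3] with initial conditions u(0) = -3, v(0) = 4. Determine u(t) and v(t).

u(t) = -10te^(-t) - 3e^(-t), v(t) = -20te^(-t) + 4e^(-t)

Coefficient matrix A = [[1, -1], [4, -3]].
Characteristic polynomial det(A - λI) = λ^2 + 2λ + 1 = 0.
Single eigenvalue λ = -1 with algebraic multiplicity 2.
Eigenvector v = (-1,-2); generalized eigenvector w with (A-λI)w=v is (-1,-1).
General solution: e^(-t)[c_1·v + c_2·(t·v + w)].
Applying u(0)=-3, v(0)=4 gives c_1=-7, c_2=10.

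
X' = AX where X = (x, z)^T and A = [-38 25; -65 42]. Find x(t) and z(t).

Coefficient matrix A = [[-38, 25], [-65, 42]].
Characteristic polynomial det(A - λI) = λ^2 - 4λ + 29 = 0.
Eigenvalues λ = 2 ± 5i (complex conjugate pair).
For λ=2+5i: an eigenvector is (2,3) - i(-1,-2) = (2 + i, 3 + 2i).
A real fundamental pair from Re and Im of e^((2+5i)t)v: X_1 = e^(2t)(cos(5t)·(2,3) + sin(5t)·(-1,-2)), X_2 = e^(2t)(sin(5t)·(2,3) - cos(5t)·(-1,-2)).
General solution: K_1X_1 + K_2X_2.

x(t) = -K_1e^(2t)sin(5t) + 2K_1e^(2t)cos(5t) + 2K_2e^(2t)sin(5t) + K_2e^(2t)cos(5t), z(t) = -2K_1e^(2t)sin(5t) + 3K_1e^(2t)cos(5t) + 3K_2e^(2t)sin(5t) + 2K_2e^(2t)cos(5t)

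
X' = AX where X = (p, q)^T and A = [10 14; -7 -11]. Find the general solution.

p(t) = -2K_1e^(3t) + K_2e^(-4t), q(t) = K_1e^(3t) - K_2e^(-4t)

Coefficient matrix A = [[10, 14], [-7, -11]].
Characteristic polynomial det(A - λI) = λ^2 + λ - 12 = 0.
Eigenvalues λ = 3, -4.
For λ=3: (A-λI) row 1 is [7, 14], so an eigenvector is (-2, 1).
For λ=-4: (A-λI) row 1 is [14, 14], so an eigenvector is (1, -1).
General solution: K_1e^(3t)(-2,1) + K_2e^(-4t)(1,-1).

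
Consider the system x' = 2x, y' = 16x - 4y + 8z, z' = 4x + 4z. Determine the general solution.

Coefficient matrix A = [[2, 0, 0], [16, -4, 8], [4, 0, 4]].
det(A - λI) = 0 gives eigenvalues λ = -4, 2, 4.
For λ=-4: eigenvector (0,1,0).
For λ=2: eigenvector (1,0,-2).
For λ=4: eigenvector (0,1,1).
General solution: K_1e^(-4t)(0,1,0) + K_2e^(2t)(1,0,-2) + K_3e^(4t)(0,1,1).

x(t) = K_2e^(2t), y(t) = K_1e^(-4t) + K_3e^(4t), z(t) = -2K_2e^(2t) + K_3e^(4t)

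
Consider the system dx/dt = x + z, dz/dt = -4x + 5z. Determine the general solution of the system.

x(t) = C_1e^(3t) + C_2te^(3t) + C_2e^(3t), z(t) = 2C_1e^(3t) + 2C_2te^(3t) + 3C_2e^(3t)

Coefficient matrix A = [[1, 1], [-4, 5]].
Characteristic polynomial det(A - λI) = λ^2 - 6λ + 9 = 0.
Single eigenvalue λ = 3 with algebraic multiplicity 2.
Eigenvector v = (1,2); generalized eigenvector w with (A-λI)w=v is (1,3).
General solution: e^(3t)[C_1·v + C_2·(t·v + w)].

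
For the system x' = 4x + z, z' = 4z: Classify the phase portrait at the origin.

A = [[4,1],[0,4]]; det(A-λI) = λ^2 - 8λ + 16.
repeated λ = 4 with a single eigenvector.

unstable improper node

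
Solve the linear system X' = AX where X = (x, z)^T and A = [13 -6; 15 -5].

Coefficient matrix A = [[13, -6], [15, -5]].
Characteristic polynomial det(A - λI) = λ^2 - 8λ + 25 = 0.
Eigenvalues λ = 4 ± 3i (complex conjugate pair).
For λ=4+3i: an eigenvector is (1,2) - i(-1,-1) = (1 + i, 2 + i).
A real fundamental pair from Re and Im of e^((4+3i)t)v: X_1 = e^(4t)(cos(3t)·(1,2) + sin(3t)·(-1,-1)), X_2 = e^(4t)(sin(3t)·(1,2) - cos(3t)·(-1,-1)).
General solution: K_1X_1 + K_2X_2.

x(t) = -K_1e^(4t)sin(3t) + K_1e^(4t)cos(3t) + K_2e^(4t)sin(3t) + K_2e^(4t)cos(3t), z(t) = -K_1e^(4t)sin(3t) + 2K_1e^(4t)cos(3t) + 2K_2e^(4t)sin(3t) + K_2e^(4t)cos(3t)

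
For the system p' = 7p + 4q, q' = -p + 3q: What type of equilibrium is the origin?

A = [[7,4],[-1,3]]; det(A-λI) = λ^2 - 10λ + 25.
repeated λ = 5 with a single eigenvector.

unstable improper node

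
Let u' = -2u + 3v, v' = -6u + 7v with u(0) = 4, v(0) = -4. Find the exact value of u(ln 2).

-104

A = [[-2,3],[-6,7]]; eigenvalues λ = 4, 1.
Eigenvectors: (-1,-2) for λ=4, (1,1) for λ=1.
From the initial condition, c_1 = 8, c_2 = 12.
u(ln 2) = (8)(2^4)(-1) + (12)(2^1)(1) = -104.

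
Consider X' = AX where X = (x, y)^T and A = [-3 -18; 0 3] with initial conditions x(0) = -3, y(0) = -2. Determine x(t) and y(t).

Coefficient matrix A = [[-3, -18], [0, 3]].
Characteristic polynomial det(A - λI) = λ^2 - 9 = 0.
Eigenvalues λ = -3, 3.
For λ=-3: (A-λI) row 1 is [0, -18], so an eigenvector is (1, 0).
For λ=3: (A-λI) row 1 is [-6, -18], so an eigenvector is (3, -1).
General solution: c_1e^(-3t)(1,0) + c_2e^(3t)(3,-1).
Applying x(0)=-3, y(0)=-2 gives c_1=-9, c_2=2.

x(t) = 6e^(3t) - 9e^(-3t), y(t) = -2e^(3t)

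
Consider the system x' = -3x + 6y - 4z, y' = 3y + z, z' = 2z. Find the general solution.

Coefficient matrix A = [[-3, 6, -4], [0, 3, 1], [0, 0, 2]].
det(A - λI) = 0 gives eigenvalues λ = -3, 2, 3.
For λ=-3: eigenvector (1,0,0).
For λ=2: eigenvector (-2,-1,1).
For λ=3: eigenvector (1,1,0).
General solution: K_1e^(-3t)(1,0,0) + K_2e^(2t)(-2,-1,1) + K_3e^(3t)(1,1,0).

x(t) = K_1e^(-3t) - 2K_2e^(2t) + K_3e^(3t), y(t) = -K_2e^(2t) + K_3e^(3t), z(t) = K_2e^(2t)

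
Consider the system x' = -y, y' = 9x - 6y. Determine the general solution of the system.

x(t) = -c_1e^(-3t) - c_2te^(-3t) - c_2e^(-3t), y(t) = -3c_1e^(-3t) - 3c_2te^(-3t) - 2c_2e^(-3t)

Coefficient matrix A = [[0, -1], [9, -6]].
Characteristic polynomial det(A - λI) = λ^2 + 6λ + 9 = 0.
Single eigenvalue λ = -3 with algebraic multiplicity 2.
Eigenvector v = (-1,-3); generalized eigenvector w with (A-λI)w=v is (-1,-2).
General solution: e^(-3t)[c_1·v + c_2·(t·v + w)].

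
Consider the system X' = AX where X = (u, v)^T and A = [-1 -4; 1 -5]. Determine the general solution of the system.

u(t) = 2K_1e^(-3t) + 2K_2te^(-3t) + K_2e^(-3t), v(t) = K_1e^(-3t) + K_2te^(-3t)

Coefficient matrix A = [[-1, -4], [1, -5]].
Characteristic polynomial det(A - λI) = λ^2 + 6λ + 9 = 0.
Single eigenvalue λ = -3 with algebraic multiplicity 2.
Eigenvector v = (2,1); generalized eigenvector w with (A-λI)w=v is (1,0).
General solution: e^(-3t)[K_1·v + K_2·(t·v + w)].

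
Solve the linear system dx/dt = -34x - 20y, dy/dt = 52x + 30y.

Coefficient matrix A = [[-34, -20], [52, 30]].
Characteristic polynomial det(A - λI) = λ^2 + 4λ + 20 = 0.
Eigenvalues λ = -2 ± 4i (complex conjugate pair).
For λ=-2+4i: an eigenvector is (-2,3) - i(1,-2) = (-2 - i, 3 + 2i).
A real fundamental pair from Re and Im of e^((-2+4i)t)v: X_1 = e^(-2t)(cos(4t)·(-2,3) + sin(4t)·(1,-2)), X_2 = e^(-2t)(sin(4t)·(-2,3) - cos(4t)·(1,-2)).
General solution: K_1X_1 + K_2X_2.

x(t) = K_1e^(-2t)sin(4t) - 2K_1e^(-2t)cos(4t) - 2K_2e^(-2t)sin(4t) - K_2e^(-2t)cos(4t), y(t) = -2K_1e^(-2t)sin(4t) + 3K_1e^(-2t)cos(4t) + 3K_2e^(-2t)sin(4t) + 2K_2e^(-2t)cos(4t)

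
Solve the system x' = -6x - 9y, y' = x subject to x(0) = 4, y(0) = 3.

Coefficient matrix A = [[-6, -9], [1, 0]].
Characteristic polynomial det(A - λI) = λ^2 + 6λ + 9 = 0.
Single eigenvalue λ = -3 with algebraic multiplicity 2.
Eigenvector v = (3,-1); generalized eigenvector w with (A-λI)w=v is (2,-1).
General solution: e^(-3t)[C_1·v + C_2·(t·v + w)].
Applying x(0)=4, y(0)=3 gives C_1=10, C_2=-13.

x(t) = -39te^(-3t) + 4e^(-3t), y(t) = 13te^(-3t) + 3e^(-3t)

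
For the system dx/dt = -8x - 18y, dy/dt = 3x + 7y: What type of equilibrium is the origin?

A = [[-8,-18],[3,7]]; det(A-λI) = λ^2 + λ - 2.
λ = 1, -2: opposite signs.

saddle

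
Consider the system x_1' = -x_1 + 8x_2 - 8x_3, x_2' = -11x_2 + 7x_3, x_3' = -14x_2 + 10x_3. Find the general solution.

x_1(t) = -2K_1e^(3t) + K_3e^(-t), x_2(t) = K_1e^(3t) + K_2e^(-4t), x_3(t) = 2K_1e^(3t) + K_2e^(-4t)

Coefficient matrix A = [[-1, 8, -8], [0, -11, 7], [0, -14, 10]].
det(A - λI) = 0 gives eigenvalues λ = 3, -4, -1.
For λ=3: eigenvector (-2,1,2).
For λ=-4: eigenvector (0,1,1).
For λ=-1: eigenvector (1,0,0).
General solution: K_1e^(3t)(-2,1,2) + K_2e^(-4t)(0,1,1) + K_3e^(-t)(1,0,0).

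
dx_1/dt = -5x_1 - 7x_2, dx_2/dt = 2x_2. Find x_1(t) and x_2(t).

x_1(t) = -K_1e^(-5t) - K_2e^(2t), x_2(t) = K_2e^(2t)

Coefficient matrix A = [[-5, -7], [0, 2]].
Characteristic polynomial det(A - λI) = λ^2 + 3λ - 10 = 0.
Eigenvalues λ = -5, 2.
For λ=-5: (A-λI) row 1 is [0, -7], so an eigenvector is (-1, 0).
For λ=2: (A-λI) row 1 is [-7, -7], so an eigenvector is (-1, 1).
General solution: K_1e^(-5t)(-1,0) + K_2e^(2t)(-1,1).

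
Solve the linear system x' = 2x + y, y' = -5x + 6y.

Coefficient matrix A = [[2, 1], [-5, 6]].
Characteristic polynomial det(A - λI) = λ^2 - 8λ + 17 = 0.
Eigenvalues λ = 4 ± i (complex conjugate pair).
For λ=4+i: an eigenvector is (1,2) - i(0,-1) = (1, 2 + i).
A real fundamental pair from Re and Im of e^((4+i)t)v: X_1 = e^(4t)(cos(t)·(1,2) + sin(t)·(0,-1)), X_2 = e^(4t)(sin(t)·(1,2) - cos(t)·(0,-1)).
General solution: C_1X_1 + C_2X_2.

x(t) = C_1e^(4t)cos(t) + C_2e^(4t)sin(t), y(t) = -C_1e^(4t)sin(t) + 2C_1e^(4t)cos(t) + 2C_2e^(4t)sin(t) + C_2e^(4t)cos(t)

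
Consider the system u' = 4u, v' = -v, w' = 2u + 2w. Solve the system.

u(t) = c_3e^(4t), v(t) = c_2e^(-t), w(t) = c_1e^(2t) + c_3e^(4t)

Coefficient matrix A = [[4, 0, 0], [0, -1, 0], [2, 0, 2]].
det(A - λI) = 0 gives eigenvalues λ = 2, -1, 4.
For λ=2: eigenvector (0,0,1).
For λ=-1: eigenvector (0,1,0).
For λ=4: eigenvector (1,0,1).
General solution: c_1e^(2t)(0,0,1) + c_2e^(-t)(0,1,0) + c_3e^(4t)(1,0,1).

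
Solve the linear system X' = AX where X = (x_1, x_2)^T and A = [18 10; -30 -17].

x_1(t) = -K_1e^(-2t) - 2K_2e^(3t), x_2(t) = 2K_1e^(-2t) + 3K_2e^(3t)

Coefficient matrix A = [[18, 10], [-30, -17]].
Characteristic polynomial det(A - λI) = λ^2 - λ - 6 = 0.
Eigenvalues λ = -2, 3.
For λ=-2: (A-λI) row 1 is [20, 10], so an eigenvector is (-1, 2).
For λ=3: (A-λI) row 1 is [15, 10], so an eigenvector is (-2, 3).
General solution: K_1e^(-2t)(-1,2) + K_2e^(3t)(-2,3).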